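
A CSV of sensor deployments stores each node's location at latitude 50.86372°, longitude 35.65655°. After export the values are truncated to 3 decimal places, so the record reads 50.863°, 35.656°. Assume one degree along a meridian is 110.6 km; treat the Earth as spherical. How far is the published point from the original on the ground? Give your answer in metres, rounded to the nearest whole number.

88 metres

Δlat = 50.86372 − 50.863 = +0.00072°; Δlon = 35.65655 − 35.656 = +0.00055°.
North–south shift: 0.00072 × 110600 = 79.632 m.
E–W at 50.863°: 0.00055° × 110600 × cos 50.863° = 0.00055 × 110600 × 0.6312 ≈ 38.3945 m.
Distance: √(79.632² + 38.3945²) ≈ 88.4047 m.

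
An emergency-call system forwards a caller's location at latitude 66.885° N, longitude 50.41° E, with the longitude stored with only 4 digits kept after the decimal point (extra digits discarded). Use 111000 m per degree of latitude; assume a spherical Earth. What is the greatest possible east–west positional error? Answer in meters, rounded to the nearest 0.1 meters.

Truncating at 4 decimal places can drop up to a full unit in the last place, so the longitude may be off by as much as 0.0001°.
One degree of longitude at 66.885° is 111000 × cos 66.885° ≈ 111000 × 0.3926 = 43576.1 m.
So at most 0.0001° × 43576.1 ≈ 4.35761 m east–west.

4.4 meters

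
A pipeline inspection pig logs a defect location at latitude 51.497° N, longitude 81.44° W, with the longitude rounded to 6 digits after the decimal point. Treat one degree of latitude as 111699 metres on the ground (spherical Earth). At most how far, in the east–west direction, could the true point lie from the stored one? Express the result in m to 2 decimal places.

Rounding to 6 decimal places leaves the longitude within ±5e-07° of the true value.
Parallels shrink by cos φ, so at 51.497° a degree of longitude is 111699 × 0.6226 ≈ 69538.8 m.
Maximum E–W displacement: 5e-07 × 69538.8 = 0.0347694 m.

0.03 m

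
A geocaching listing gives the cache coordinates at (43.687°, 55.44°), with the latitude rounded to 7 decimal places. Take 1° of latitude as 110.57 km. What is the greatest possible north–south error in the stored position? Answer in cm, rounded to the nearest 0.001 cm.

Rounding to 7 decimal places leaves the latitude within ±5e-08° of the true value.
So the N–S error is at most 5e-08 × 110570 = 0.0055285 m.
That is 0.0055285 m = 0.55285 cm.

0.553 cm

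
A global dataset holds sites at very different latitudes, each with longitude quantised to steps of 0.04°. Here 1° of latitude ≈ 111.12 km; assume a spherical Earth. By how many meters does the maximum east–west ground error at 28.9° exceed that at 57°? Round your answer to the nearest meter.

735 meters

With a 0.04° grid the true value lies within half a step, ±0.04°/2 = ±0.02°, of the stored one.
At 28.9°: 0.02° × 111120 × cos 28.9° = 0.02 × 111120 × 0.8755 ≈ 1945.6 m.
Error at 57° = 0.02° × 111120 × cos 57° ≈ 2222.4 × 0.5446 = 1210.4 m.
Difference: 1945.6 − 1210.4 = 735.23 m.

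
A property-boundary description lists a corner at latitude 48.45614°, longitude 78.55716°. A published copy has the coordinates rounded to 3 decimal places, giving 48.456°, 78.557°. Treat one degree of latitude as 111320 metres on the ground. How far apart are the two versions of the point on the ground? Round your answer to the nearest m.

20 m

The latitude changed by +0.00014° and the longitude by +0.00016°.
N–S: 0.00014° × 111320 m/° = 15.5848 m.
East–west at this latitude: 0.00016° × 111320 × cos 48.456° ≈ 0.00016 × 73826.9 = 11.8123 m.
Distance: √(15.5848² + 11.8123²) ≈ 19.5555 m.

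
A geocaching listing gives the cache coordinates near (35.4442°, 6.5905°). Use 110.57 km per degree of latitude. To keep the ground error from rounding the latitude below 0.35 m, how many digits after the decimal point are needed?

One degree of latitude covers 110570 m.
Rounding to N decimal places gives at most 0.5 × 10⁻ᴺ degrees of error, i.e. 0.5 × 10⁻ᴺ × 110570 m.
Need 0.5 × 110570 × 10⁻ᴺ ≤ 0.35 → 10⁻ᴺ ≤ 6.331e-06, so N ≥ 5.20.
At 5 places the error can reach 0.553 m, but 6 places keeps it to 0.0553 m.

6 decimal places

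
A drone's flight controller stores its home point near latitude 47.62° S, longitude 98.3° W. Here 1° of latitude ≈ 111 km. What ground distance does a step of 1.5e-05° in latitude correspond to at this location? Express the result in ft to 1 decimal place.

1.5e-05° × 111000 m/° = 1.665 m.
In feet: 1.665 m ÷ 0.3048 ≈ 5.4626 ft.

5.5 ft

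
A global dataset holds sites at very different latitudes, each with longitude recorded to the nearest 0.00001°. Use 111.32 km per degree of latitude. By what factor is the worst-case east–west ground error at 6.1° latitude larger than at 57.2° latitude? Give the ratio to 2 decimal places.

Rounding to 5 decimal places leaves the longitude within ±5e-06° of the true value.
At 6.1°: 5e-06° × 111320 × cos 6.1° = 5e-06 × 111320 × 0.9943 ≈ 0.55345 m.
At 57.2°: 5e-06° × 111320 × cos 57.2° = 5e-06 × 111320 × 0.5417 ≈ 0.30151 m.
Ratio: 0.55345 / 0.30151 = cos 6.1° / cos 57.2° ≈ 1.8356.

1.84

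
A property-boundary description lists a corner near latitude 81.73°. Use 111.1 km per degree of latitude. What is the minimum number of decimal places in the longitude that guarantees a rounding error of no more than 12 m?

3 decimal places

At 81.73° one degree of longitude covers 111100 × cos 81.73° ≈ 111100 × 0.1438 ≈ 15980.4 m.
Rounding to N decimal places gives at most 0.5 × 10⁻ᴺ degrees of error, i.e. 0.5 × 10⁻ᴺ × 15980.4 m.
Setting 7990.2 × 10⁻ᴺ ≤ 12 gives 10ᴺ ≥ 665.9, i.e. N ≥ 2.82.
N = 2 would give 79.9 m (too coarse); N = 3 gives 7.99 m ≤ 12 m.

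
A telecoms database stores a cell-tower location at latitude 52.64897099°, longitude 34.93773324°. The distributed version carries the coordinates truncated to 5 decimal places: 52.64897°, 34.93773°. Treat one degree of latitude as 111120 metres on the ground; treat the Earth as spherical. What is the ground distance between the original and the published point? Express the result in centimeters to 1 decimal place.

Δlat = 52.64897099 − 52.64897 = +0.00000099°; Δlon = 34.93773324 − 34.93773 = +0.00000324°.
North–south shift: 0.00000099 × 111120 = 0.110009 m.
East–west at this latitude: 0.00000324° × 111120 × cos 52.649° ≈ 0.00000324 × 67416.1 = 0.218428 m.
Distance: √(0.110009² + 0.218428²) ≈ 0.244567 m.
That is 0.244567 m = 24.457 cm.

24.5 centimeters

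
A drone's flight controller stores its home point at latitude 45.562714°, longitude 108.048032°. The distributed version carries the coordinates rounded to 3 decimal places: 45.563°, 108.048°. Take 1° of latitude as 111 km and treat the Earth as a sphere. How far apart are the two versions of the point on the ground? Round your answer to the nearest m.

32 m

The latitude changed by -0.000286° and the longitude by +0.000032°.
N–S: -0.000286° × 111000 m/° = -31.746 m.
E–W at 45.563°: 0.000032° × 111000 × cos 45.563° = 0.000032 × 111000 × 0.7001 ≈ 2.48684 m.
Distance: √(31.746² + 2.48684²) ≈ 31.8433 m.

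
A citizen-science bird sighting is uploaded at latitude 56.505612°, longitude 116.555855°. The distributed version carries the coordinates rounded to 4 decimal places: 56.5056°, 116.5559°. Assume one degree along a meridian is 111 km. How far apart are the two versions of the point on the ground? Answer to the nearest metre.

Δlat = 56.505612 − 56.5056 = +0.000012°; Δlon = 116.555855 − 116.5559 = -0.000045°.
N–S: 0.000012° × 111000 m/° = 1.332 m.
E–W at 56.5056°: -0.000045° × 111000 × cos 56.5056° = -0.000045 × 111000 × 0.5519 ≈ -2.75652 m.
Distance: √(1.332² + 2.75652²) ≈ 3.06147 m.

3 metres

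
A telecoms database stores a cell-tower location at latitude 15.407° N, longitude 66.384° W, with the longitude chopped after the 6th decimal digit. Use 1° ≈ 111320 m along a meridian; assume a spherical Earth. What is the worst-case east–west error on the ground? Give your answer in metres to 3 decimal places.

Truncating at 6 decimal places can drop up to a full unit in the last place, so the longitude may be off by as much as 1e-06°.
At latitude 15.407° a degree of longitude spans 111320 m × cos 15.407° = 111320 × 0.9641 ≈ 107319 m.
So at most 1e-06° × 107319 ≈ 0.107319 m east–west.

0.107 metres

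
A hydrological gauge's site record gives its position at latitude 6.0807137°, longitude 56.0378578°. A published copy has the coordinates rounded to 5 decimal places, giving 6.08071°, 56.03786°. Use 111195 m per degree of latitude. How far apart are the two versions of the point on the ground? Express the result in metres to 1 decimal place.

Δlat = 6.0807137 − 6.08071 = +0.0000037°; Δlon = 56.0378578 − 56.03786 = -0.0000022°.
North–south shift: 0.0000037 × 111195 = 0.411422 m.
E–W at 6.08071°: -0.0000022° × 111195 × cos 6.08071° = -0.0000022 × 111195 × 0.9944 ≈ -0.243253 m.
Hypotenuse of the two orthogonal shifts: √(0.411422² + 0.243253²) = 0.477953 m.

0.5 metres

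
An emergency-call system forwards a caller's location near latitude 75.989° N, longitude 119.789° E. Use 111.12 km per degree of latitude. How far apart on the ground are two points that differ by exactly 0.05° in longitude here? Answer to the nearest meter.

1345 meters

One degree of longitude here spans 111120 × cos 75.989° = 111120 × 0.2421 ≈ 26903.1 m; 0.05° of that is 1345.15 m.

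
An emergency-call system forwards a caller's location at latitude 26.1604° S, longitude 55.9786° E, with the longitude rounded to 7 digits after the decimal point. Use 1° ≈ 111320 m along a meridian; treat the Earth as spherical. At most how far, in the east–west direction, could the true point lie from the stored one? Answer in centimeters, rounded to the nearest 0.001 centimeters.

Rounding to 7 decimal places leaves the longitude within ±5e-08° of the true value.
Parallels shrink by cos φ, so at 26.1604° a degree of longitude is 111320 × 0.8976 ≈ 99916.7 m.
So at most 5e-08° × 99916.7 ≈ 0.00499584 m east–west.
That is 0.00499584 m = 0.49958 cm.

0.500 centimeters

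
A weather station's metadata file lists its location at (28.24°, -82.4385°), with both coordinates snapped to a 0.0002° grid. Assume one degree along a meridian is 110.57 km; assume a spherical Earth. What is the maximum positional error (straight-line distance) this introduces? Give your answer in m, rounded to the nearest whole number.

15 m

With a 0.0002° grid the true value lies within half a step, ±0.0002°/2 = ±0.0001°, of the stored one.
North–south component: 0.0001° × 110570 = 11.057 m.
E–W at 28.24°: 0.0001° × 110570 × cos 28.24° = 0.0001 × 110570 × 0.8810 ≈ 9.74092 m.
Combining orthogonally: (11.057² + 9.74092²)^½ ≈ 14.7358 m.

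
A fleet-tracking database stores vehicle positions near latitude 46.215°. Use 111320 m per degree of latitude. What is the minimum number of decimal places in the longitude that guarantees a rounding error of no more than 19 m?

At 46.215° one degree of longitude covers 111320 × cos 46.215° ≈ 111320 × 0.6920 ≈ 77028.3 m.
With N decimal places the half-ulp bound is 0.5·10⁻ᴺ°, or 0.5·10⁻ᴺ × 77028.3 m on the ground.
Need 0.5 × 77028.3 × 10⁻ᴺ ≤ 19 → 10⁻ᴺ ≤ 4.933e-04, so N ≥ 3.31.
At 3 places the error can reach 38.5 m, but 4 places keeps it to 3.85 m.

4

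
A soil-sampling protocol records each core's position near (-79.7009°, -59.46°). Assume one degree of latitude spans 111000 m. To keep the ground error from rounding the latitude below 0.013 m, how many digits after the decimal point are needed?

7 decimal places

One degree of latitude covers 111000 m.
Rounding to N decimal places gives at most 0.5 × 10⁻ᴺ degrees of error, i.e. 0.5 × 10⁻ᴺ × 111000 m.
Need 0.5 × 111000 × 10⁻ᴺ ≤ 0.013 → 10⁻ᴺ ≤ 2.342e-07, so N ≥ 6.63.
So 7 decimal places suffice (0.00555 m); 6 would allow up to 0.0555 m.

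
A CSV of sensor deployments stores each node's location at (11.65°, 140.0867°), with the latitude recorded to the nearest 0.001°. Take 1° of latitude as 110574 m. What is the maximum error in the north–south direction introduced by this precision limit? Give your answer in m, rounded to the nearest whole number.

Rounding to 3 decimal places leaves the latitude within ±0.0005° of the true value.
So the N–S error is at most 0.0005 × 110574 = 55.287 m.

55 m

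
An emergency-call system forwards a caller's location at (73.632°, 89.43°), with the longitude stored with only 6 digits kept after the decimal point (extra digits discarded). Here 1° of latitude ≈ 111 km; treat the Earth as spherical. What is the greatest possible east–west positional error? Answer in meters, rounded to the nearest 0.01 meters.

Truncating at 6 decimal places can drop up to a full unit in the last place, so the longitude may be off by as much as 1e-06°.
One degree of longitude at 73.632° is 111000 × cos 73.632° ≈ 111000 × 0.2818 = 31280.4 m.
Maximum E–W displacement: 1e-06 × 31280.4 = 0.0312804 m.

0.03 meters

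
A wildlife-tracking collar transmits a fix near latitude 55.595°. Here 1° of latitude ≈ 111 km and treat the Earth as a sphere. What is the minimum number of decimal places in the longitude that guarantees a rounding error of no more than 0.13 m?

6

At 55.595° one degree of longitude covers 111000 × cos 55.595° ≈ 111000 × 0.5650 ≈ 62719.3 m.
N decimal places → at most half a unit in the last place, 0.5 × 10⁻ᴺ° = 62719.3/2 × 10⁻ᴺ m.
Need 0.5 × 62719.3 × 10⁻ᴺ ≤ 0.13 → 10⁻ᴺ ≤ 4.145e-06, so N ≥ 5.38.
At 5 places the error can reach 0.314 m, but 6 places keeps it to 0.0314 m.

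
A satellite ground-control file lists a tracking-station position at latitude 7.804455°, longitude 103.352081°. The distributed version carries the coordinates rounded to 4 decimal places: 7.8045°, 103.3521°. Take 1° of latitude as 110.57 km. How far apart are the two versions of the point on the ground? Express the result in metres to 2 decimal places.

5.39 metres

Δlat = 7.804455 − 7.8045 = -0.000045°; Δlon = 103.352081 − 103.3521 = -0.000019°.
North–south shift: -0.000045 × 110570 = -4.97565 m.
East–west at this latitude: -0.000019° × 110570 × cos 7.8045° ≈ -0.000019 × 109546 = -2.08137 m.
Combined displacement = (4.97565² + 2.08137²)^½ ≈ 5.39344 m.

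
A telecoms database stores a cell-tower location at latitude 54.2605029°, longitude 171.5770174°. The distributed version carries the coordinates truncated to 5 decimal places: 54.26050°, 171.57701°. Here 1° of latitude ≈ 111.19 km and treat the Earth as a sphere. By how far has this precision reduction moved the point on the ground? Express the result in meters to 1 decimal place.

The latitude changed by +0.0000029° and the longitude by +0.0000074°.
North–south shift: 0.0000029 × 111190 = 0.322451 m.
East–west at this latitude: 0.0000074° × 111190 × cos 54.2605° ≈ 0.0000074 × 64946.2 = 0.480602 m.
Combined displacement = (0.322451² + 0.480602²)^½ ≈ 0.578751 m.

0.6 meters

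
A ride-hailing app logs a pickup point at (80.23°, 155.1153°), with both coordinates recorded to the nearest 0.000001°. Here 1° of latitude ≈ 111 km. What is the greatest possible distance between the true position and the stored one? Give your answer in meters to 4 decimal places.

0.0563 meters

Rounding to 6 decimal places leaves each coordinate within ±5e-07° of the true value.
Latitude error → 5e-07 × 111000 = 0.0555 m along the meridian.
Longitude error → 5e-07 × 111000 × cos 80.23° = 5e-07 × 111000 × 0.1697 ≈ 0.00941799 m.
Worst case both components are at the extreme and orthogonal: √(0.0555² + 0.00941799²) ≈ 0.0562934 m.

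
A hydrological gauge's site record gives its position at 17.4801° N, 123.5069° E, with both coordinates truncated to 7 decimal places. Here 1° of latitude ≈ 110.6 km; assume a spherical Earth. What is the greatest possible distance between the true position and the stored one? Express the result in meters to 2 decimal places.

Truncating at 7 decimal places can drop up to a full unit in the last place, so each coordinate may be off by as much as 1e-07°.
Latitude error → 1e-07 × 110600 = 0.01106 m along the meridian.
E–W at 17.4801°: 1e-07° × 110600 × cos 17.4801° = 1e-07 × 110600 × 0.9538 ≈ 0.0105493 m.
The two errors are perpendicular, so the maximum displacement is √(0.01106² + 0.0105493²) ≈ 0.0152843 m.

0.02 meters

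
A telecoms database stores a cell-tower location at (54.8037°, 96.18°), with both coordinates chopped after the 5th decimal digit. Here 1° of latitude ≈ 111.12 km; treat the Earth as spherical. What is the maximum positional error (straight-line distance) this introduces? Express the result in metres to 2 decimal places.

1.28 metres

Truncating at 5 decimal places can drop up to a full unit in the last place, so each coordinate may be off by as much as 1e-05°.
N–S: 1e-05° × 111120 m/° = 1.1112 m.
E–W at 54.8037°: 1e-05° × 111120 × cos 54.8037° = 1e-05 × 111120 × 0.5764 ≈ 0.640473 m.
Worst case both components are at the extreme and orthogonal: √(1.1112² + 0.640473²) ≈ 1.28256 m.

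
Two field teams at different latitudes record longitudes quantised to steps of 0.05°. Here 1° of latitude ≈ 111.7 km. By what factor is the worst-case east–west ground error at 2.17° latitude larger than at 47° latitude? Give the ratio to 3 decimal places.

1.465

With a 0.05° grid the true value lies within half a step, ±0.05°/2 = ±0.025°, of the stored one.
At 2.17°: 0.025° × 111700 × cos 2.17° = 0.025 × 111700 × 0.9993 ≈ 2790.5 m.
At 47°: 0.025° × 111700 × cos 47° = 0.025 × 111700 × 0.6820 ≈ 1904.5 m.
Ratio: 2790.5 / 1904.5 = cos 2.17° / cos 47° ≈ 1.4652.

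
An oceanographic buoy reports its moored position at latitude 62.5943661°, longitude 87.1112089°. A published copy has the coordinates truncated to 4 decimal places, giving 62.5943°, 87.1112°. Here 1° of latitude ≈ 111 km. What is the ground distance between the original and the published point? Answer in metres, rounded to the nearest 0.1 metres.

Δlat = 62.5943661 − 62.5943 = +0.0000661°; Δlon = 87.1112089 − 87.1112 = +0.0000089°.
North–south shift: 0.0000661 × 111000 = 7.3371 m.
E–W at 62.5943°: 0.0000089° × 111000 × cos 62.5943° = 0.0000089 × 111000 × 0.4603 ≈ 0.454719 m.
Combined displacement = (7.3371² + 0.454719²)^½ ≈ 7.35118 m.

7.4 metres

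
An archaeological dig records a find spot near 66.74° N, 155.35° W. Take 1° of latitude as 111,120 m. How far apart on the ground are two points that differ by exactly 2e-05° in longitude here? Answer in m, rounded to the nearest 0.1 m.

0.9 m

At 66.74° a degree of longitude is 111120 × cos 66.74° ≈ 43881.8 m, so 2e-05° corresponds to 0.877635 m.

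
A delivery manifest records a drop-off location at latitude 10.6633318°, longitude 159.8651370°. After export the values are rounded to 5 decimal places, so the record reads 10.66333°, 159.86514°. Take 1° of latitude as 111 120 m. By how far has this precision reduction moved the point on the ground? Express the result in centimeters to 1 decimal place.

Δlat = 10.6633318 − 10.66333 = +0.0000018°; Δlon = 159.8651370 − 159.86514 = -0.0000030°.
N–S: 0.0000018° × 111120 m/° = 0.200016 m.
East–west at this latitude: -0.0000030° × 111120 × cos 10.6633° ≈ -0.0000030 × 109201 = -0.327603 m.
Distance: √(0.200016² + 0.327603²) ≈ 0.383836 m.
That is 0.383836 m = 38.384 cm.

38.4 centimeters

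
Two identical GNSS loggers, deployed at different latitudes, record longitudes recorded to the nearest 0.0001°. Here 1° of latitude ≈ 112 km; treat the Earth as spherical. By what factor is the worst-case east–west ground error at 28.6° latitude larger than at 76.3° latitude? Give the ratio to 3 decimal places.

3.707

Rounding to 4 decimal places leaves the longitude within ±5e-05° of the true value.
At 28.6°: 5e-05° × 112000 × cos 28.6° = 5e-05 × 112000 × 0.8780 ≈ 4.9167 m.
At 76.3°: 5e-05° × 112000 × cos 76.3° = 5e-05 × 112000 × 0.2368 ≈ 1.3263 m.
The ratio reduces to cos 28.6° / cos 76.3° = 0.8780/0.2368 ≈ 3.7071.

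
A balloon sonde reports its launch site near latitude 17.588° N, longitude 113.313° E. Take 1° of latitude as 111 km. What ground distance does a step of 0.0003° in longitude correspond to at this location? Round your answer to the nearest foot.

0.0003° of longitude at 17.588° is 0.0003 × 111000 × cos 17.588° ≈ 0.0003 × 105811 = 31.7434 m.
Converting: 31.7434 m × 3.2808 ft/m ≈ 104.14 ft.

104 feet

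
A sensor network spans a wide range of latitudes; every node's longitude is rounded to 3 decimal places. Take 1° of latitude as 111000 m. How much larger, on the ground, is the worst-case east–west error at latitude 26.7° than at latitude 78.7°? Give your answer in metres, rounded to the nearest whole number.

Rounding to 3 decimal places leaves the longitude within ±0.0005° of the true value.
At 26.7°: 0.0005° × 111000 × cos 26.7° = 0.0005 × 111000 × 0.8934 ≈ 49.582 m.
Error at 78.7° = 0.0005° × 111000 × cos 78.7° ≈ 55.5 × 0.1959 = 10.875 m.
So the lower-latitude error exceeds the higher by 49.582 − 10.875 = 38.707 m.

39 metres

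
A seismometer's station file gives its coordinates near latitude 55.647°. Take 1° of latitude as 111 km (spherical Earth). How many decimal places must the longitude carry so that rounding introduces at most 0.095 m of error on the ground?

At 55.647° one degree of longitude covers 111000 × cos 55.647° ≈ 111000 × 0.5643 ≈ 62636.2 m.
With N decimal places the half-ulp bound is 0.5·10⁻ᴺ°, or 0.5·10⁻ᴺ × 62636.2 m on the ground.
Setting 31318.1 × 10⁻ᴺ ≤ 0.095 gives 10ᴺ ≥ 3.297e+05, i.e. N ≥ 5.52.
At 5 places the error can reach 0.313 m, but 6 places keeps it to 0.0313 m.

6 decimal places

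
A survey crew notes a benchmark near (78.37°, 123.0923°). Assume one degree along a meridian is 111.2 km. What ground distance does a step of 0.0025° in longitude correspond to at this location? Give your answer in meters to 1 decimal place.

One degree of longitude here spans 111200 × cos 78.37° = 111200 × 0.2016 ≈ 22416.9 m; 0.0025° of that is 56.0422 m.

56.0 meters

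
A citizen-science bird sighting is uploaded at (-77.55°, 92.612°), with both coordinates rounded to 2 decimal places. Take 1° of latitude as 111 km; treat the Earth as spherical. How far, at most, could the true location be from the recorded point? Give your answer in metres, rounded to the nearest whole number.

568 metres

Rounding to 2 decimal places leaves each coordinate within ±0.005° of the true value.
North–south component: 0.005° × 111000 = 555 m.
Longitude error → 0.005 × 111000 × cos 77.55° = 0.005 × 111000 × 0.2156 ≈ 119.651 m.
Combining orthogonally: (555² + 119.651²)^½ ≈ 567.751 m.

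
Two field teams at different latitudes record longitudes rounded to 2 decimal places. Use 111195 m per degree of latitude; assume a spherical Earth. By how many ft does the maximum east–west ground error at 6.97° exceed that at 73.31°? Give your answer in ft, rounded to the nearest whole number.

1287 ft

Rounding to 2 decimal places leaves the longitude within ±0.005° of the true value.
Error at 6.97° = 0.005° × 111195 × cos 6.97° ≈ 555.98 × 0.9926 = 551.87 m.
At 73.31°: 0.005° × 111195 × cos 73.31° = 0.005 × 111195 × 0.2872 ≈ 159.67 m.
Difference: 551.87 − 159.67 = 392.19 m.
Converting: 392.194 m × 3.2808 ft/m ≈ 1286.7 ft.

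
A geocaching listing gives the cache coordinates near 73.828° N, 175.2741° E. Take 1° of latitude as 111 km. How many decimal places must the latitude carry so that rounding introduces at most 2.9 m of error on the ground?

One degree of latitude covers 111000 m.
N decimal places → at most half a unit in the last place, 0.5 × 10⁻ᴺ° = 111000/2 × 10⁻ᴺ m.
Setting 55500 × 10⁻ᴺ ≤ 2.9 gives 10ᴺ ≥ 1.914e+04, i.e. N ≥ 4.28.
So 5 decimal places suffice (0.555 m); 4 would allow up to 5.55 m.

5 decimal places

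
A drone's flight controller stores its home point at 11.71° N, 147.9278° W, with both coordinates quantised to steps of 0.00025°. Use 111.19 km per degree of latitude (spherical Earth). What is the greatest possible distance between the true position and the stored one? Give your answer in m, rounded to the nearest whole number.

With a 0.00025° grid the true value lies within half a step, ±0.00025°/2 = ±0.000125°, of the stored one.
N–S: 0.000125° × 111190 m/° = 13.8987 m.
East–west component at 11.71°: 0.000125° × 111190 × cos 11.71° ≈ 0.000125 × 108876 ≈ 13.6095 m.
The two errors are perpendicular, so the maximum displacement is √(13.8987² + 13.6095²) ≈ 19.4523 m.

19 m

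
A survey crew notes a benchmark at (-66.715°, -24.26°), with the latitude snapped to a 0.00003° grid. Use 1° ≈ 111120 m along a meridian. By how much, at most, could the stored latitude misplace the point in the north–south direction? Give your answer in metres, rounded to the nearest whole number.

With a 0.00003° grid the true value lies within half a step, ±0.00003°/2 = ±1.5e-05°, of the stored one.
Along the meridian that is 1.5e-05° × 111120 m/° = 1.6668 m.

2 metres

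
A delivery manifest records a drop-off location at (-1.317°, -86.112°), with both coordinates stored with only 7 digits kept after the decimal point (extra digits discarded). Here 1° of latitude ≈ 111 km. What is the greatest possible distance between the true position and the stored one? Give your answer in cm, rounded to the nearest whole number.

Truncating at 7 decimal places can drop up to a full unit in the last place, so each coordinate may be off by as much as 1e-07°.
N–S: 1e-07° × 111000 m/° = 0.0111 m.
E–W at 1.317°: 1e-07° × 111000 × cos 1.317° = 1e-07 × 111000 × 0.9997 ≈ 0.0110971 m.
Combining orthogonally: (0.0111² + 0.0110971²)^½ ≈ 0.0156957 m.
That is 0.0156957 m = 1.5696 cm.

2 cm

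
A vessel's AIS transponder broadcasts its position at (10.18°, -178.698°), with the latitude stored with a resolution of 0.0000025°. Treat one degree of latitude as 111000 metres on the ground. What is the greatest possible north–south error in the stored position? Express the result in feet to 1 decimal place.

With a 0.0000025° grid the true value lies within half a step, ±0.0000025°/2 = ±1.25e-06°, of the stored one.
North–south distance: 1.25e-06° × 111000 m/° = 0.13875 m.
Converting: 0.13875 m × 3.2808 ft/m ≈ 0.45522 ft.

0.5 feet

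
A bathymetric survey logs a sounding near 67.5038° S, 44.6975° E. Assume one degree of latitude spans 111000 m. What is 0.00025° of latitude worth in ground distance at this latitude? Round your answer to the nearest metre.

28 metres

Along a meridian 0.00025° is 0.00025 × 111000 = 27.75 m.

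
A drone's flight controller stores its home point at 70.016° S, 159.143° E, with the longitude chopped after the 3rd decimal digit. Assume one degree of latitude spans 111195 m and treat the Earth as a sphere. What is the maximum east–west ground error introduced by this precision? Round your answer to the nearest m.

Truncating at 3 decimal places can drop up to a full unit in the last place, so the longitude may be off by as much as 0.001°.
At latitude 70.016° a degree of longitude spans 111195 m × cos 70.016° = 111195 × 0.3418 ≈ 38001.7 m.
East–west error: 0.001° × 38001.7 m/° ≈ 38.0017 m.

38 m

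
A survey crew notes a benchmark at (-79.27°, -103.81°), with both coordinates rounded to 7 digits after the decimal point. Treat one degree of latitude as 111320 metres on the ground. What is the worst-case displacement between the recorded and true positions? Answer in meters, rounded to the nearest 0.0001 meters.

Rounding to 7 decimal places leaves each coordinate within ±5e-08° of the true value.
North–south component: 5e-08° × 111320 = 0.005566 m.
E–W at 79.27°: 5e-08° × 111320 × cos 79.27° = 5e-08 × 111320 × 0.1862 ≈ 0.00103628 m.
The two errors are perpendicular, so the maximum displacement is √(0.005566² + 0.00103628²) ≈ 0.00566165 m.

0.0057 meters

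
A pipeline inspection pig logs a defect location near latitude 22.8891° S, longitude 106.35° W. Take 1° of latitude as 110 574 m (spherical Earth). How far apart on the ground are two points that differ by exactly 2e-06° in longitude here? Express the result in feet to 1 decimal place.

One degree of longitude here spans 110574 × cos 22.8891° = 110574 × 0.9213 ≈ 101867 m; 2e-06° of that is 0.203735 m.
In feet: 0.203735 m ÷ 0.3048 ≈ 0.66842 ft.

0.7 feet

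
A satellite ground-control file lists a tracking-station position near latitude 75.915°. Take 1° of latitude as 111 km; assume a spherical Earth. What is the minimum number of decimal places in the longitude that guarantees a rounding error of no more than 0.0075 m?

At 75.915° one degree of longitude covers 111000 × cos 75.915° ≈ 111000 × 0.2434 ≈ 27013.1 m.
Rounding to N decimal places gives at most 0.5 × 10⁻ᴺ degrees of error, i.e. 0.5 × 10⁻ᴺ × 27013.1 m.
Need 0.5 × 27013.1 × 10⁻ᴺ ≤ 0.0075 → 10⁻ᴺ ≤ 5.553e-07, so N ≥ 6.26.
So 7 decimal places suffice (0.00135 m); 6 would allow up to 0.0135 m.

7 decimal places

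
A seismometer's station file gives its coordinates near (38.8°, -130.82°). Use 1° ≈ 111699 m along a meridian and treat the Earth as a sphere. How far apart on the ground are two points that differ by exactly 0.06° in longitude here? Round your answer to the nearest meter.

5223 meters

At 38.8° a degree of longitude is 111699 × cos 38.8° ≈ 87051.3 m, so 0.06° corresponds to 5223.08 m.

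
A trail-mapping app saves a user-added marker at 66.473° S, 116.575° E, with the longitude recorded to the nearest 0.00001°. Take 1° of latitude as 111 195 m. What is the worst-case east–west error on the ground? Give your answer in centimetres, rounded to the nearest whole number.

Rounding to 5 decimal places leaves the longitude within ±5e-06° of the true value.
At latitude 66.473° a degree of longitude spans 111195 m × cos 66.473° = 111195 × 0.3992 ≈ 44387 m.
East–west error: 5e-06° × 44387 m/° ≈ 0.221935 m.
That is 0.221935 m = 22.193 cm.

22 centimetres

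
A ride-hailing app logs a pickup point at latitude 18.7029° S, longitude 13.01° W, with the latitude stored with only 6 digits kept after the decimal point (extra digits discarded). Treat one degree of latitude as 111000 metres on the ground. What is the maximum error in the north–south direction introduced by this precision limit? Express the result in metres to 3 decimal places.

Truncating at 6 decimal places can drop up to a full unit in the last place, so the latitude may be off by as much as 1e-06°.
Along the meridian that is 1e-06° × 111000 m/° = 0.111 m.

0.111 metres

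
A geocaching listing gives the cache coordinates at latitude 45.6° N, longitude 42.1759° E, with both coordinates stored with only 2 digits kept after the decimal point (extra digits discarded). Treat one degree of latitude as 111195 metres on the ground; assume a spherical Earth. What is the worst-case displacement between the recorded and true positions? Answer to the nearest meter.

Truncating at 2 decimal places can drop up to a full unit in the last place, so each coordinate may be off by as much as 0.01°.
Latitude error → 0.01 × 111195 = 1111.95 m along the meridian.
E–W at 45.6°: 0.01° × 111195 × cos 45.6° = 0.01 × 111195 × 0.6997 ≈ 777.991 m.
Combining orthogonally: (1111.95² + 777.991²)^½ ≈ 1357.09 m.

1357 meters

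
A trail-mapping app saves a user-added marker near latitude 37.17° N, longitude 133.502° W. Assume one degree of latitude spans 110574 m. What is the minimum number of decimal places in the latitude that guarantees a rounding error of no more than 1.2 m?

One degree of latitude covers 110574 m.
With N decimal places the half-ulp bound is 0.5·10⁻ᴺ°, or 0.5·10⁻ᴺ × 110574 m on the ground.
Setting 55287 × 10⁻ᴺ ≤ 1.2 gives 10ᴺ ≥ 4.607e+04, i.e. N ≥ 4.66.
So 5 decimal places suffice (0.553 m); 4 would allow up to 5.53 m.

5 decimal places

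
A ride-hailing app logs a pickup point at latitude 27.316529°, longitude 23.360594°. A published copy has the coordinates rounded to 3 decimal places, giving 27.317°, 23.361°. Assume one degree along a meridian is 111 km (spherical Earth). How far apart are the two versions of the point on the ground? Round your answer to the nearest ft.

Δlat = 27.316529 − 27.317 = -0.000471°; Δlon = 23.360594 − 23.361 = -0.000406°.
N–S: -0.000471° × 111000 m/° = -52.281 m.
E–W at 27.317°: -0.000406° × 111000 × cos 27.317° = -0.000406 × 111000 × 0.8885 ≈ -40.0403 m.
Distance: √(52.281² + 40.0403²) ≈ 65.8523 m.
In feet: 65.8523 m ÷ 0.3048 ≈ 216.05 ft.

216 ft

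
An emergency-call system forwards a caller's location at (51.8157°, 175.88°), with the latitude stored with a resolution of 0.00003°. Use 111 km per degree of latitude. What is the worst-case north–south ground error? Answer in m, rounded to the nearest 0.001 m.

With a 0.00003° grid the true value lies within half a step, ±0.00003°/2 = ±1.5e-05°, of the stored one.
Along the meridian that is 1.5e-05° × 111000 m/° = 1.665 m.

1.665 m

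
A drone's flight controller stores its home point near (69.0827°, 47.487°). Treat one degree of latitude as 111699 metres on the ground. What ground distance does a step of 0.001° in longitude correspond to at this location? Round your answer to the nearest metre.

0.001° of longitude at 69.0827° is 0.001 × 111699 × cos 69.0827° ≈ 0.001 × 39878.8 = 39.8788 m.

40 metres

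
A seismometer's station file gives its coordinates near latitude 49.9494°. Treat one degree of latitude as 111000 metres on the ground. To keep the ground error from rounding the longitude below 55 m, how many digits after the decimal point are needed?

3

At 49.9494° one degree of longitude covers 111000 × cos 49.9494° ≈ 111000 × 0.6435 ≈ 71424.5 m.
With N decimal places the half-ulp bound is 0.5·10⁻ᴺ°, or 0.5·10⁻ᴺ × 71424.5 m on the ground.
Setting 35712.2 × 10⁻ᴺ ≤ 55 gives 10ᴺ ≥ 649.3, i.e. N ≥ 2.81.
So 3 decimal places suffice (35.7 m); 2 would allow up to 357 m.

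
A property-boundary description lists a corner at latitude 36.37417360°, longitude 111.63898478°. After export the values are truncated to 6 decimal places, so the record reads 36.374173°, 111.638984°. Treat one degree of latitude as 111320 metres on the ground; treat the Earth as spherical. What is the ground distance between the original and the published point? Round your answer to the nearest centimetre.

Δlat = 36.37417360 − 36.374173 = +0.00000060°; Δlon = 111.63898478 − 111.638984 = +0.00000078°.
N–S: 0.00000060° × 111320 m/° = 0.066792 m.
E–W at 36.3742°: 0.00000078° × 111320 × cos 36.3742° = 0.00000078 × 111320 × 0.8052 ≈ 0.0699118 m.
Combined displacement = (0.066792² + 0.0699118²)^½ ≈ 0.0966894 m.
That is 0.0966894 m = 9.6689 cm.

10 centimetres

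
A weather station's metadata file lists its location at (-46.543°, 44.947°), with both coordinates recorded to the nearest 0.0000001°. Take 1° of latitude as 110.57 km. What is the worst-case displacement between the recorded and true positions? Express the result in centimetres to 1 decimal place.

Rounding to 7 decimal places leaves each coordinate within ±5e-08° of the true value.
N–S: 5e-08° × 110570 m/° = 0.0055285 m.
East–west component at 46.543°: 5e-08° × 110570 × cos 46.543° ≈ 5e-08 × 76051.2 ≈ 0.00380256 m.
The two errors are perpendicular, so the maximum displacement is √(0.0055285² + 0.00380256²) ≈ 0.00670997 m.
That is 0.00670997 m = 0.671 cm.

0.7 centimetres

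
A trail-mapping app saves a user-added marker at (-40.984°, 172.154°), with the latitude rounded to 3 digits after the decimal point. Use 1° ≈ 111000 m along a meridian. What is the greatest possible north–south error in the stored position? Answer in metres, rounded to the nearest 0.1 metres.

55.5 metres

Rounding to 3 decimal places leaves the latitude within ±0.0005° of the true value.
So the N–S error is at most 0.0005 × 111000 = 55.5 m.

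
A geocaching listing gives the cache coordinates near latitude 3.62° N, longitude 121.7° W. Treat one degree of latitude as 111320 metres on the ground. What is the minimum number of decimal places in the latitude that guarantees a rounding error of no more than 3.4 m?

5

One degree of latitude covers 111320 m.
N decimal places → at most half a unit in the last place, 0.5 × 10⁻ᴺ° = 111320/2 × 10⁻ᴺ m.
Need 0.5 × 111320 × 10⁻ᴺ ≤ 3.4 → 10⁻ᴺ ≤ 6.109e-05, so N ≥ 4.21.
At 4 places the error can reach 5.57 m, but 5 places keeps it to 0.557 m.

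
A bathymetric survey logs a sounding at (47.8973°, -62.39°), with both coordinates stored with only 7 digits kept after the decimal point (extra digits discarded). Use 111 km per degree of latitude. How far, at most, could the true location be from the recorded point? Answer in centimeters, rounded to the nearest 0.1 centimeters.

Truncating at 7 decimal places can drop up to a full unit in the last place, so each coordinate may be off by as much as 1e-07°.
N–S: 1e-07° × 111000 m/° = 0.0111 m.
East–west component at 47.8973°: 1e-07° × 111000 × cos 47.8973° ≈ 1e-07 × 74421.2 ≈ 0.00744212 m.
The two errors are perpendicular, so the maximum displacement is √(0.0111² + 0.00744212²) ≈ 0.013364 m.
That is 0.013364 m = 1.3364 cm.

1.3 centimeters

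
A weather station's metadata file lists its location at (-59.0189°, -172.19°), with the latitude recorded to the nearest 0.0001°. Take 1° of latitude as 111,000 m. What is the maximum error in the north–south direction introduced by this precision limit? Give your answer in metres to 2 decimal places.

5.55 metres

Rounding to 4 decimal places leaves the latitude within ±5e-05° of the true value.
North–south distance: 5e-05° × 111000 m/° = 5.55 m.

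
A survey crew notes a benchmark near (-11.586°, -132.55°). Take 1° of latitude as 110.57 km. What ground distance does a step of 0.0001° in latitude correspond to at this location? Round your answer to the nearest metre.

11 metres

Along a meridian 0.0001° is 0.0001 × 110570 = 11.057 m.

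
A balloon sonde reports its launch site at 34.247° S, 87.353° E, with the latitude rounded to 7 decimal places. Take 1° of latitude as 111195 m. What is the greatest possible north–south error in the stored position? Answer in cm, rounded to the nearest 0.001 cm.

0.556 cm

Rounding to 7 decimal places leaves the latitude within ±5e-08° of the true value.
North–south distance: 5e-08° × 111195 m/° = 0.00555975 m.
That is 0.00555975 m = 0.55597 cm.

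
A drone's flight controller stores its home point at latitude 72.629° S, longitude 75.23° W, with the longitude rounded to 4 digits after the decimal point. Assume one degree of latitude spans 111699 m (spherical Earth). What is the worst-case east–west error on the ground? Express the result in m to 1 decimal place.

Rounding to 4 decimal places leaves the longitude within ±5e-05° of the true value.
At latitude 72.629° a degree of longitude spans 111699 m × cos 72.629° = 111699 × 0.2986 ≈ 33348.6 m.
So at most 5e-05° × 33348.6 ≈ 1.66743 m east–west.

1.7 m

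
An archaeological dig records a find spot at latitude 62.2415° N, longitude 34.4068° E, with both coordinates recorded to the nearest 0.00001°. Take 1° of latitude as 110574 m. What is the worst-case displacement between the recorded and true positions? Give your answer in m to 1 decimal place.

Rounding to 5 decimal places leaves each coordinate within ±5e-06° of the true value.
North–south component: 5e-06° × 110574 = 0.55287 m.
East–west component at 62.2415°: 5e-06° × 110574 × cos 62.2415° ≈ 5e-06 × 51499.4 ≈ 0.257497 m.
Combining orthogonally: (0.55287² + 0.257497²)^½ ≈ 0.609893 m.

0.6 m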